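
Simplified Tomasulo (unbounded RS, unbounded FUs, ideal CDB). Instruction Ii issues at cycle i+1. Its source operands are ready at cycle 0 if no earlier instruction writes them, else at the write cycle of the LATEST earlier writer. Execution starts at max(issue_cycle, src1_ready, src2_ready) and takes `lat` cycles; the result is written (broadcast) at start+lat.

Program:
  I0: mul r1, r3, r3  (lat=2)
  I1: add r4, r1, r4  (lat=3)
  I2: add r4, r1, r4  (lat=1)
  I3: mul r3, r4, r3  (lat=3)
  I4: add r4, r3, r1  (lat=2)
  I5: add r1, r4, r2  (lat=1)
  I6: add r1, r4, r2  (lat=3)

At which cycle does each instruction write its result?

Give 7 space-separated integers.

Answer: 3 6 7 10 12 13 15

Derivation:
I0 mul r1: issue@1 deps=(None,None) exec_start@1 write@3
I1 add r4: issue@2 deps=(0,None) exec_start@3 write@6
I2 add r4: issue@3 deps=(0,1) exec_start@6 write@7
I3 mul r3: issue@4 deps=(2,None) exec_start@7 write@10
I4 add r4: issue@5 deps=(3,0) exec_start@10 write@12
I5 add r1: issue@6 deps=(4,None) exec_start@12 write@13
I6 add r1: issue@7 deps=(4,None) exec_start@12 write@15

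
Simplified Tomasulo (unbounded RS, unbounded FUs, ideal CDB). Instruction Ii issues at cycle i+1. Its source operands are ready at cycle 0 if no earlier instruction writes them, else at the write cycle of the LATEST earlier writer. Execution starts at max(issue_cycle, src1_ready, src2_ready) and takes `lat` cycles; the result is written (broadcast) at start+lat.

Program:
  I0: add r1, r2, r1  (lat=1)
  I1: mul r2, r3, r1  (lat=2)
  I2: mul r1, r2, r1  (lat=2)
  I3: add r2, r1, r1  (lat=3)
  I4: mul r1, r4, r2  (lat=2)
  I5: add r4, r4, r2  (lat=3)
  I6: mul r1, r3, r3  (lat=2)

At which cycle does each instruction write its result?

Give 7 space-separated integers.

Answer: 2 4 6 9 11 12 9

Derivation:
I0 add r1: issue@1 deps=(None,None) exec_start@1 write@2
I1 mul r2: issue@2 deps=(None,0) exec_start@2 write@4
I2 mul r1: issue@3 deps=(1,0) exec_start@4 write@6
I3 add r2: issue@4 deps=(2,2) exec_start@6 write@9
I4 mul r1: issue@5 deps=(None,3) exec_start@9 write@11
I5 add r4: issue@6 deps=(None,3) exec_start@9 write@12
I6 mul r1: issue@7 deps=(None,None) exec_start@7 write@9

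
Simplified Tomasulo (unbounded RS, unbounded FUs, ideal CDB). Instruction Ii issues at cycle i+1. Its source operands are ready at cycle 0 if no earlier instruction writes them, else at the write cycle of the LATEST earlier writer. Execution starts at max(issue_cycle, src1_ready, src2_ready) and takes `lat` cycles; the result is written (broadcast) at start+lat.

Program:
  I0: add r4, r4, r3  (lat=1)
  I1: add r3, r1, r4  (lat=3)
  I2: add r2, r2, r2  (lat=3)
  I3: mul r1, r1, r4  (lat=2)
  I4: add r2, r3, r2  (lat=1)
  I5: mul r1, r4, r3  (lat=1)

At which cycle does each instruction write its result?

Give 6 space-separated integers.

I0 add r4: issue@1 deps=(None,None) exec_start@1 write@2
I1 add r3: issue@2 deps=(None,0) exec_start@2 write@5
I2 add r2: issue@3 deps=(None,None) exec_start@3 write@6
I3 mul r1: issue@4 deps=(None,0) exec_start@4 write@6
I4 add r2: issue@5 deps=(1,2) exec_start@6 write@7
I5 mul r1: issue@6 deps=(0,1) exec_start@6 write@7

Answer: 2 5 6 6 7 7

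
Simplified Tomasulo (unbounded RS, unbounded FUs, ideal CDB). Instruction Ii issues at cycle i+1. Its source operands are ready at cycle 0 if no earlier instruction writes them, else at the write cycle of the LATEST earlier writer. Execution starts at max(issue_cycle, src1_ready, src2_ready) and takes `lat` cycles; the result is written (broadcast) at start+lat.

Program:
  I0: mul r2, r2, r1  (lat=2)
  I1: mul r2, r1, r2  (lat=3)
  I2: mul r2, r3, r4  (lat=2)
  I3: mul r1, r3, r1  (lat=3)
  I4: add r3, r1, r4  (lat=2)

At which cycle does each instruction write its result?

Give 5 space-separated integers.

Answer: 3 6 5 7 9

Derivation:
I0 mul r2: issue@1 deps=(None,None) exec_start@1 write@3
I1 mul r2: issue@2 deps=(None,0) exec_start@3 write@6
I2 mul r2: issue@3 deps=(None,None) exec_start@3 write@5
I3 mul r1: issue@4 deps=(None,None) exec_start@4 write@7
I4 add r3: issue@5 deps=(3,None) exec_start@7 write@9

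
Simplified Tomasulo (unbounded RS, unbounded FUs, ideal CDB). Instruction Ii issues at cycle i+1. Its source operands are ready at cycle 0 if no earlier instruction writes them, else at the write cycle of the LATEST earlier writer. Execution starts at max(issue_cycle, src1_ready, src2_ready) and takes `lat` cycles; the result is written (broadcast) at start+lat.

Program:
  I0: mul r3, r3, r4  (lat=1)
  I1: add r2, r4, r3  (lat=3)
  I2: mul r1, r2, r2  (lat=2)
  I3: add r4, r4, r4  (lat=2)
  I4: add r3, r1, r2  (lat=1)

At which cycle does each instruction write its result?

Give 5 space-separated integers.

I0 mul r3: issue@1 deps=(None,None) exec_start@1 write@2
I1 add r2: issue@2 deps=(None,0) exec_start@2 write@5
I2 mul r1: issue@3 deps=(1,1) exec_start@5 write@7
I3 add r4: issue@4 deps=(None,None) exec_start@4 write@6
I4 add r3: issue@5 deps=(2,1) exec_start@7 write@8

Answer: 2 5 7 6 8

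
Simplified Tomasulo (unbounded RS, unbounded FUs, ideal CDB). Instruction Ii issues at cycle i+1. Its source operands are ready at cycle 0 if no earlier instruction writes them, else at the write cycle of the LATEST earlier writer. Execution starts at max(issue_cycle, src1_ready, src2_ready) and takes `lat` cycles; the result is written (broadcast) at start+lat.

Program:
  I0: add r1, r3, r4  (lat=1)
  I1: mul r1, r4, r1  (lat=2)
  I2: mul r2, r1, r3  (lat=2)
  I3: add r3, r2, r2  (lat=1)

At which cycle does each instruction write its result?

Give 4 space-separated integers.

Answer: 2 4 6 7

Derivation:
I0 add r1: issue@1 deps=(None,None) exec_start@1 write@2
I1 mul r1: issue@2 deps=(None,0) exec_start@2 write@4
I2 mul r2: issue@3 deps=(1,None) exec_start@4 write@6
I3 add r3: issue@4 deps=(2,2) exec_start@6 write@7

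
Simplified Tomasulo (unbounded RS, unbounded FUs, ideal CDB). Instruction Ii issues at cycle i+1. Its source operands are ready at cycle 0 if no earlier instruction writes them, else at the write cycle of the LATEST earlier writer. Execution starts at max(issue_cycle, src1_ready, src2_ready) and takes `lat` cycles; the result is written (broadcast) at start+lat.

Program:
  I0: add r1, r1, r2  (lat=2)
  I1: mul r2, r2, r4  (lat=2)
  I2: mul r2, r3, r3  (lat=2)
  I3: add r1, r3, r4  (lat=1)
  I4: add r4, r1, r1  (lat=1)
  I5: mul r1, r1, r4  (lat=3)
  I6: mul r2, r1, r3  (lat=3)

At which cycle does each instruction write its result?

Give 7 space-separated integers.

I0 add r1: issue@1 deps=(None,None) exec_start@1 write@3
I1 mul r2: issue@2 deps=(None,None) exec_start@2 write@4
I2 mul r2: issue@3 deps=(None,None) exec_start@3 write@5
I3 add r1: issue@4 deps=(None,None) exec_start@4 write@5
I4 add r4: issue@5 deps=(3,3) exec_start@5 write@6
I5 mul r1: issue@6 deps=(3,4) exec_start@6 write@9
I6 mul r2: issue@7 deps=(5,None) exec_start@9 write@12

Answer: 3 4 5 5 6 9 12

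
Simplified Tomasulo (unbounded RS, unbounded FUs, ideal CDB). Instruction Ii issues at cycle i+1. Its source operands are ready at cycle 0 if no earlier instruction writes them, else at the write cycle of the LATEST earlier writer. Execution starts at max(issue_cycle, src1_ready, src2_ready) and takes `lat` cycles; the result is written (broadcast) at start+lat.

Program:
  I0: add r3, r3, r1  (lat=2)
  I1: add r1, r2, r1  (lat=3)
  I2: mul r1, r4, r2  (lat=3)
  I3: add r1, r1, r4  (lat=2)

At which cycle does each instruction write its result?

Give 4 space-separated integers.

I0 add r3: issue@1 deps=(None,None) exec_start@1 write@3
I1 add r1: issue@2 deps=(None,None) exec_start@2 write@5
I2 mul r1: issue@3 deps=(None,None) exec_start@3 write@6
I3 add r1: issue@4 deps=(2,None) exec_start@6 write@8

Answer: 3 5 6 8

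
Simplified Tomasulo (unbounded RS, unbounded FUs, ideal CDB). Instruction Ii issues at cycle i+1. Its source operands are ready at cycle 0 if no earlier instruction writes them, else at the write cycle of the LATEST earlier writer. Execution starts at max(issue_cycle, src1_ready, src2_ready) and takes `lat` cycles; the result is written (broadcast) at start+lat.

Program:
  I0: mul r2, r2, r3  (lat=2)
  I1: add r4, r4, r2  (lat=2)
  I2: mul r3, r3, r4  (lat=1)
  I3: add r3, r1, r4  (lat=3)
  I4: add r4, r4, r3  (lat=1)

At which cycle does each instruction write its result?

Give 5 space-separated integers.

I0 mul r2: issue@1 deps=(None,None) exec_start@1 write@3
I1 add r4: issue@2 deps=(None,0) exec_start@3 write@5
I2 mul r3: issue@3 deps=(None,1) exec_start@5 write@6
I3 add r3: issue@4 deps=(None,1) exec_start@5 write@8
I4 add r4: issue@5 deps=(1,3) exec_start@8 write@9

Answer: 3 5 6 8 9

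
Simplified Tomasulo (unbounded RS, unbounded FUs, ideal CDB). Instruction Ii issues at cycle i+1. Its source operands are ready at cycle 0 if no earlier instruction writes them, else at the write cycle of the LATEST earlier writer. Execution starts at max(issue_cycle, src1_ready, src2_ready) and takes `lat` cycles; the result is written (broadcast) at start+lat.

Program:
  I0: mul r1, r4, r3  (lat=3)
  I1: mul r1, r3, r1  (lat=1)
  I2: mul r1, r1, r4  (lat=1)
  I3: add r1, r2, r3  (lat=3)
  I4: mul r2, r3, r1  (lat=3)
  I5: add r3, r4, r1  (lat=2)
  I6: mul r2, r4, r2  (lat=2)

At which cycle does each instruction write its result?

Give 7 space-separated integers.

I0 mul r1: issue@1 deps=(None,None) exec_start@1 write@4
I1 mul r1: issue@2 deps=(None,0) exec_start@4 write@5
I2 mul r1: issue@3 deps=(1,None) exec_start@5 write@6
I3 add r1: issue@4 deps=(None,None) exec_start@4 write@7
I4 mul r2: issue@5 deps=(None,3) exec_start@7 write@10
I5 add r3: issue@6 deps=(None,3) exec_start@7 write@9
I6 mul r2: issue@7 deps=(None,4) exec_start@10 write@12

Answer: 4 5 6 7 10 9 12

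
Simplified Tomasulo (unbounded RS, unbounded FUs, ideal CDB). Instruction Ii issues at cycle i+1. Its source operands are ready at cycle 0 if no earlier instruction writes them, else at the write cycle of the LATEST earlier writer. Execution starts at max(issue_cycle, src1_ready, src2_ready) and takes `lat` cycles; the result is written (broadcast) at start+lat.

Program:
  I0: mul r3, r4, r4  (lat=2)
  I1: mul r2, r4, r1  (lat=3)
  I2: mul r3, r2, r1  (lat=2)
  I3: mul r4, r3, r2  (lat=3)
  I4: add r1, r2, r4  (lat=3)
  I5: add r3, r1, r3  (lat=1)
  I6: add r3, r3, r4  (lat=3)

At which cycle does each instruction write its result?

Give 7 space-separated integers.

I0 mul r3: issue@1 deps=(None,None) exec_start@1 write@3
I1 mul r2: issue@2 deps=(None,None) exec_start@2 write@5
I2 mul r3: issue@3 deps=(1,None) exec_start@5 write@7
I3 mul r4: issue@4 deps=(2,1) exec_start@7 write@10
I4 add r1: issue@5 deps=(1,3) exec_start@10 write@13
I5 add r3: issue@6 deps=(4,2) exec_start@13 write@14
I6 add r3: issue@7 deps=(5,3) exec_start@14 write@17

Answer: 3 5 7 10 13 14 17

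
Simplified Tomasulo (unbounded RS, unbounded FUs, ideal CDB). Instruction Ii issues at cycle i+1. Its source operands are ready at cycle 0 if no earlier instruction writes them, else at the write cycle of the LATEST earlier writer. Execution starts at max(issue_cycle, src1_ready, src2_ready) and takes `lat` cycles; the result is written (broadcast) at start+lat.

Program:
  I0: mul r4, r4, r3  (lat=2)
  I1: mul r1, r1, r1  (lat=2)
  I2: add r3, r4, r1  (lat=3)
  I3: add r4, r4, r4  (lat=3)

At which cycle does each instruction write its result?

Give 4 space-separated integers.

Answer: 3 4 7 7

Derivation:
I0 mul r4: issue@1 deps=(None,None) exec_start@1 write@3
I1 mul r1: issue@2 deps=(None,None) exec_start@2 write@4
I2 add r3: issue@3 deps=(0,1) exec_start@4 write@7
I3 add r4: issue@4 deps=(0,0) exec_start@4 write@7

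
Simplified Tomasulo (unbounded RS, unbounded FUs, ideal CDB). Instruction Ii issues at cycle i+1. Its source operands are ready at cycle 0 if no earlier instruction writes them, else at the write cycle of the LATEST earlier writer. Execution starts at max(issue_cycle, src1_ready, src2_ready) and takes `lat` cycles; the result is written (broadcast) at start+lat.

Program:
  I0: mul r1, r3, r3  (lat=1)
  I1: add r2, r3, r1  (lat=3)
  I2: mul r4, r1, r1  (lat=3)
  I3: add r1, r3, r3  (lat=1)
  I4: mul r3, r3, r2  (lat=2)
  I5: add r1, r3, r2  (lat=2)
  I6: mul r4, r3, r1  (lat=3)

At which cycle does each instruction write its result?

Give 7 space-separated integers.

I0 mul r1: issue@1 deps=(None,None) exec_start@1 write@2
I1 add r2: issue@2 deps=(None,0) exec_start@2 write@5
I2 mul r4: issue@3 deps=(0,0) exec_start@3 write@6
I3 add r1: issue@4 deps=(None,None) exec_start@4 write@5
I4 mul r3: issue@5 deps=(None,1) exec_start@5 write@7
I5 add r1: issue@6 deps=(4,1) exec_start@7 write@9
I6 mul r4: issue@7 deps=(4,5) exec_start@9 write@12

Answer: 2 5 6 5 7 9 12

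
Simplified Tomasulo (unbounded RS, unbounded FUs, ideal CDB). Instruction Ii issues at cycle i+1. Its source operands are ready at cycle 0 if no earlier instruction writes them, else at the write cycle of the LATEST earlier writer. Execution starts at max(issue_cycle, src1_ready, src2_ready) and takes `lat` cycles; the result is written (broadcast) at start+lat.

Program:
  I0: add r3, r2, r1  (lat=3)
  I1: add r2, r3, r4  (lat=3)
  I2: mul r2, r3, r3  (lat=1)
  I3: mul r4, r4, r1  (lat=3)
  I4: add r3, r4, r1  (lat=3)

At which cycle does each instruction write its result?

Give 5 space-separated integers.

Answer: 4 7 5 7 10

Derivation:
I0 add r3: issue@1 deps=(None,None) exec_start@1 write@4
I1 add r2: issue@2 deps=(0,None) exec_start@4 write@7
I2 mul r2: issue@3 deps=(0,0) exec_start@4 write@5
I3 mul r4: issue@4 deps=(None,None) exec_start@4 write@7
I4 add r3: issue@5 deps=(3,None) exec_start@7 write@10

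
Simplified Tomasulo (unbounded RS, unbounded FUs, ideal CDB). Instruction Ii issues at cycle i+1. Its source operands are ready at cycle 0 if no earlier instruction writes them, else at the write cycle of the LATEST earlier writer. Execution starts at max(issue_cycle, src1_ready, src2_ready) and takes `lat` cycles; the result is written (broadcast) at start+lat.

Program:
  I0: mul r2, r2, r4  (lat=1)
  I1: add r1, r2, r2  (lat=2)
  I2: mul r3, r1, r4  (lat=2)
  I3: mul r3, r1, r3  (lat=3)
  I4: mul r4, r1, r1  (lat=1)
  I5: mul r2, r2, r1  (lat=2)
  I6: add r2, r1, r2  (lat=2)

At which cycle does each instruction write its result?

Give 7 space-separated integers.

Answer: 2 4 6 9 6 8 10

Derivation:
I0 mul r2: issue@1 deps=(None,None) exec_start@1 write@2
I1 add r1: issue@2 deps=(0,0) exec_start@2 write@4
I2 mul r3: issue@3 deps=(1,None) exec_start@4 write@6
I3 mul r3: issue@4 deps=(1,2) exec_start@6 write@9
I4 mul r4: issue@5 deps=(1,1) exec_start@5 write@6
I5 mul r2: issue@6 deps=(0,1) exec_start@6 write@8
I6 add r2: issue@7 deps=(1,5) exec_start@8 write@10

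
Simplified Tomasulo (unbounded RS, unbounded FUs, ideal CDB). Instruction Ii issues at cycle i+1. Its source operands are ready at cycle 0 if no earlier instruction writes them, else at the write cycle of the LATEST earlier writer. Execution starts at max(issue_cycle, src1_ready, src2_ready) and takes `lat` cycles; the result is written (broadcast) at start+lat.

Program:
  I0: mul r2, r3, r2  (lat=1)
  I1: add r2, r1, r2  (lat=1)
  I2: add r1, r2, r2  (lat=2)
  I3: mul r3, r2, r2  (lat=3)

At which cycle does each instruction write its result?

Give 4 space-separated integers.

I0 mul r2: issue@1 deps=(None,None) exec_start@1 write@2
I1 add r2: issue@2 deps=(None,0) exec_start@2 write@3
I2 add r1: issue@3 deps=(1,1) exec_start@3 write@5
I3 mul r3: issue@4 deps=(1,1) exec_start@4 write@7

Answer: 2 3 5 7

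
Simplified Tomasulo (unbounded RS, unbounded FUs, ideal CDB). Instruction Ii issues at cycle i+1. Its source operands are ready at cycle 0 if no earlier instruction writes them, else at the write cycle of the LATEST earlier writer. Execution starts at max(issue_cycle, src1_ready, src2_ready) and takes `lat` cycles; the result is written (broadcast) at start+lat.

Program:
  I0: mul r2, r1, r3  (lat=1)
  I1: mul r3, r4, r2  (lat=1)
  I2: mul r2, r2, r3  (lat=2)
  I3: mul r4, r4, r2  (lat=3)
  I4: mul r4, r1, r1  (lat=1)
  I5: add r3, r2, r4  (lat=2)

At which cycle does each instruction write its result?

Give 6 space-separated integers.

Answer: 2 3 5 8 6 8

Derivation:
I0 mul r2: issue@1 deps=(None,None) exec_start@1 write@2
I1 mul r3: issue@2 deps=(None,0) exec_start@2 write@3
I2 mul r2: issue@3 deps=(0,1) exec_start@3 write@5
I3 mul r4: issue@4 deps=(None,2) exec_start@5 write@8
I4 mul r4: issue@5 deps=(None,None) exec_start@5 write@6
I5 add r3: issue@6 deps=(2,4) exec_start@6 write@8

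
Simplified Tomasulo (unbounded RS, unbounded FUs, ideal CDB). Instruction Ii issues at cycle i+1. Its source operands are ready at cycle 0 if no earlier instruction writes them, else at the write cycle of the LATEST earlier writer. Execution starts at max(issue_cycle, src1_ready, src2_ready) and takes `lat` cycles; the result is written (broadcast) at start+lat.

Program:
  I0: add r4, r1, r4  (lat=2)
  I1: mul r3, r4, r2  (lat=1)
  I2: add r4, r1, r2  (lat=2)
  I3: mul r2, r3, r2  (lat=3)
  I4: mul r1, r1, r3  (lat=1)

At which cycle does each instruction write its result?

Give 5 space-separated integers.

I0 add r4: issue@1 deps=(None,None) exec_start@1 write@3
I1 mul r3: issue@2 deps=(0,None) exec_start@3 write@4
I2 add r4: issue@3 deps=(None,None) exec_start@3 write@5
I3 mul r2: issue@4 deps=(1,None) exec_start@4 write@7
I4 mul r1: issue@5 deps=(None,1) exec_start@5 write@6

Answer: 3 4 5 7 6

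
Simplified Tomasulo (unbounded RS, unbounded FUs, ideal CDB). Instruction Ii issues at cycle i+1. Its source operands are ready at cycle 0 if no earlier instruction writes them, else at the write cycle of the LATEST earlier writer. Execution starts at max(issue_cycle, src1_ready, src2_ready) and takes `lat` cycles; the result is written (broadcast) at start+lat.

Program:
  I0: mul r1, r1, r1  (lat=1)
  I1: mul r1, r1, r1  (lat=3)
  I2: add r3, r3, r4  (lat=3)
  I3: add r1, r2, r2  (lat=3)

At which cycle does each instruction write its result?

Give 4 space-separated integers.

Answer: 2 5 6 7

Derivation:
I0 mul r1: issue@1 deps=(None,None) exec_start@1 write@2
I1 mul r1: issue@2 deps=(0,0) exec_start@2 write@5
I2 add r3: issue@3 deps=(None,None) exec_start@3 write@6
I3 add r1: issue@4 deps=(None,None) exec_start@4 write@7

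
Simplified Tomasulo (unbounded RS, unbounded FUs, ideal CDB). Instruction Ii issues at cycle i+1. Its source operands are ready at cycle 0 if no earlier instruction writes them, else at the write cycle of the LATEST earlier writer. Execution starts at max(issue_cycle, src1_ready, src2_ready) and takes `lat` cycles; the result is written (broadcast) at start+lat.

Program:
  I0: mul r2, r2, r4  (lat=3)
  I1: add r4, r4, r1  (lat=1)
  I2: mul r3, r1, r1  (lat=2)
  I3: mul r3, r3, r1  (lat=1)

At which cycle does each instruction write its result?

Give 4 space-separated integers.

I0 mul r2: issue@1 deps=(None,None) exec_start@1 write@4
I1 add r4: issue@2 deps=(None,None) exec_start@2 write@3
I2 mul r3: issue@3 deps=(None,None) exec_start@3 write@5
I3 mul r3: issue@4 deps=(2,None) exec_start@5 write@6

Answer: 4 3 5 6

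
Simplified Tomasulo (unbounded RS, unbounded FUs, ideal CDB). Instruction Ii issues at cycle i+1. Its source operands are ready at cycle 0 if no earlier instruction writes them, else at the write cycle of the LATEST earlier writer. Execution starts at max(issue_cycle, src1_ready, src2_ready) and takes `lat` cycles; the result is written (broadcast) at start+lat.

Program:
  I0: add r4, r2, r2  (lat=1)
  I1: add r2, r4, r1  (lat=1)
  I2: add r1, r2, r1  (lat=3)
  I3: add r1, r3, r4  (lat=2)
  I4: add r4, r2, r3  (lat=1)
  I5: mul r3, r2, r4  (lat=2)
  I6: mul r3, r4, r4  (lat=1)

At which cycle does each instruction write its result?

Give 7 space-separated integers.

I0 add r4: issue@1 deps=(None,None) exec_start@1 write@2
I1 add r2: issue@2 deps=(0,None) exec_start@2 write@3
I2 add r1: issue@3 deps=(1,None) exec_start@3 write@6
I3 add r1: issue@4 deps=(None,0) exec_start@4 write@6
I4 add r4: issue@5 deps=(1,None) exec_start@5 write@6
I5 mul r3: issue@6 deps=(1,4) exec_start@6 write@8
I6 mul r3: issue@7 deps=(4,4) exec_start@7 write@8

Answer: 2 3 6 6 6 8 8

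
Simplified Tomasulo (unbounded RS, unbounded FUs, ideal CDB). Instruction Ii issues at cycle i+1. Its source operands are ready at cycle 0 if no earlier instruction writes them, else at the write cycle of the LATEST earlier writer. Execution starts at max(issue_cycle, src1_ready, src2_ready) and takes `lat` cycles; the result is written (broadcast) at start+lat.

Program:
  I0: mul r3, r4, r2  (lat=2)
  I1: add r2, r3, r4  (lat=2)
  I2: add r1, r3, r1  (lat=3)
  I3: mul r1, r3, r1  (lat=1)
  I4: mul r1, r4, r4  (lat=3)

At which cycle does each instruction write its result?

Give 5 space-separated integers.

Answer: 3 5 6 7 8

Derivation:
I0 mul r3: issue@1 deps=(None,None) exec_start@1 write@3
I1 add r2: issue@2 deps=(0,None) exec_start@3 write@5
I2 add r1: issue@3 deps=(0,None) exec_start@3 write@6
I3 mul r1: issue@4 deps=(0,2) exec_start@6 write@7
I4 mul r1: issue@5 deps=(None,None) exec_start@5 write@8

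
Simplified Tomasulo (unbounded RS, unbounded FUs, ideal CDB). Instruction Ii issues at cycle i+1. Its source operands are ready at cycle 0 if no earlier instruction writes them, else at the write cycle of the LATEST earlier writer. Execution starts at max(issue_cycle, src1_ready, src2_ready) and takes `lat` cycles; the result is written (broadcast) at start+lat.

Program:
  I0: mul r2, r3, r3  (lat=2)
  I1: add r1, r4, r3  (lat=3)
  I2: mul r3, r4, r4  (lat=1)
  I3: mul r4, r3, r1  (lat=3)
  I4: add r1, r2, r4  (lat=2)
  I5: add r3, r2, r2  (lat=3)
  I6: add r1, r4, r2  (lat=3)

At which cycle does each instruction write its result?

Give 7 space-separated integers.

I0 mul r2: issue@1 deps=(None,None) exec_start@1 write@3
I1 add r1: issue@2 deps=(None,None) exec_start@2 write@5
I2 mul r3: issue@3 deps=(None,None) exec_start@3 write@4
I3 mul r4: issue@4 deps=(2,1) exec_start@5 write@8
I4 add r1: issue@5 deps=(0,3) exec_start@8 write@10
I5 add r3: issue@6 deps=(0,0) exec_start@6 write@9
I6 add r1: issue@7 deps=(3,0) exec_start@8 write@11

Answer: 3 5 4 8 10 9 11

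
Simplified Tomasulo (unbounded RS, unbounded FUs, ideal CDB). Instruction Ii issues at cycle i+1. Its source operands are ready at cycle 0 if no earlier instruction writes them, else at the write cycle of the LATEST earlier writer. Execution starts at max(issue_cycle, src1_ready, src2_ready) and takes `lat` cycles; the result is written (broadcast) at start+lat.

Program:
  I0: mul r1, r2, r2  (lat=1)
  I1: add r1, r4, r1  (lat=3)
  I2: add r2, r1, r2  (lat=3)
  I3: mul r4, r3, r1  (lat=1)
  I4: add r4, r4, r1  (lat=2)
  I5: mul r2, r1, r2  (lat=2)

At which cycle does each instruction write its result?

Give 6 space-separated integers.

I0 mul r1: issue@1 deps=(None,None) exec_start@1 write@2
I1 add r1: issue@2 deps=(None,0) exec_start@2 write@5
I2 add r2: issue@3 deps=(1,None) exec_start@5 write@8
I3 mul r4: issue@4 deps=(None,1) exec_start@5 write@6
I4 add r4: issue@5 deps=(3,1) exec_start@6 write@8
I5 mul r2: issue@6 deps=(1,2) exec_start@8 write@10

Answer: 2 5 8 6 8 10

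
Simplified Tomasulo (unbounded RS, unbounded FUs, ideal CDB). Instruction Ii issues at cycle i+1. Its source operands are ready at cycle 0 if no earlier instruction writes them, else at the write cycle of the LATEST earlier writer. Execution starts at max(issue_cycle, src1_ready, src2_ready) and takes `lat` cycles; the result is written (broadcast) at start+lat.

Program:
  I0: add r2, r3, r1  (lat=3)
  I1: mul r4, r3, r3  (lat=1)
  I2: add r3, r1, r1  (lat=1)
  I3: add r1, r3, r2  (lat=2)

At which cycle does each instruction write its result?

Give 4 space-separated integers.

Answer: 4 3 4 6

Derivation:
I0 add r2: issue@1 deps=(None,None) exec_start@1 write@4
I1 mul r4: issue@2 deps=(None,None) exec_start@2 write@3
I2 add r3: issue@3 deps=(None,None) exec_start@3 write@4
I3 add r1: issue@4 deps=(2,0) exec_start@4 write@6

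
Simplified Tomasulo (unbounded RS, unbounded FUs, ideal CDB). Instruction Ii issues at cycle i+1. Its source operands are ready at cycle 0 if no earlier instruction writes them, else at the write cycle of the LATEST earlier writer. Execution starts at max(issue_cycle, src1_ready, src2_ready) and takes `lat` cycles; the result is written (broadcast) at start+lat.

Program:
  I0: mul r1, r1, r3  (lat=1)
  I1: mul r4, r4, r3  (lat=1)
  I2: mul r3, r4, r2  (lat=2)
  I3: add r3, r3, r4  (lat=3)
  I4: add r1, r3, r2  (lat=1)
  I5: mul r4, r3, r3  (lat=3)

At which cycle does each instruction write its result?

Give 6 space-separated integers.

Answer: 2 3 5 8 9 11

Derivation:
I0 mul r1: issue@1 deps=(None,None) exec_start@1 write@2
I1 mul r4: issue@2 deps=(None,None) exec_start@2 write@3
I2 mul r3: issue@3 deps=(1,None) exec_start@3 write@5
I3 add r3: issue@4 deps=(2,1) exec_start@5 write@8
I4 add r1: issue@5 deps=(3,None) exec_start@8 write@9
I5 mul r4: issue@6 deps=(3,3) exec_start@8 write@11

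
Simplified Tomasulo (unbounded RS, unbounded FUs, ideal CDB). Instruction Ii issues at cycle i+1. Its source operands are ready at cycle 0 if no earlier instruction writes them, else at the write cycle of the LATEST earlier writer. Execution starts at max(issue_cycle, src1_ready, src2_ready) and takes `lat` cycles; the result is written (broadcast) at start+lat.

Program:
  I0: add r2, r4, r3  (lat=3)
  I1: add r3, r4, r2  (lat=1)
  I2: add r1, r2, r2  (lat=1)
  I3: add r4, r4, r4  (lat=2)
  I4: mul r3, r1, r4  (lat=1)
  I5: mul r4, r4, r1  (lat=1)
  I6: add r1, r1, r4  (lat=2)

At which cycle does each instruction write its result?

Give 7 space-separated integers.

I0 add r2: issue@1 deps=(None,None) exec_start@1 write@4
I1 add r3: issue@2 deps=(None,0) exec_start@4 write@5
I2 add r1: issue@3 deps=(0,0) exec_start@4 write@5
I3 add r4: issue@4 deps=(None,None) exec_start@4 write@6
I4 mul r3: issue@5 deps=(2,3) exec_start@6 write@7
I5 mul r4: issue@6 deps=(3,2) exec_start@6 write@7
I6 add r1: issue@7 deps=(2,5) exec_start@7 write@9

Answer: 4 5 5 6 7 7 9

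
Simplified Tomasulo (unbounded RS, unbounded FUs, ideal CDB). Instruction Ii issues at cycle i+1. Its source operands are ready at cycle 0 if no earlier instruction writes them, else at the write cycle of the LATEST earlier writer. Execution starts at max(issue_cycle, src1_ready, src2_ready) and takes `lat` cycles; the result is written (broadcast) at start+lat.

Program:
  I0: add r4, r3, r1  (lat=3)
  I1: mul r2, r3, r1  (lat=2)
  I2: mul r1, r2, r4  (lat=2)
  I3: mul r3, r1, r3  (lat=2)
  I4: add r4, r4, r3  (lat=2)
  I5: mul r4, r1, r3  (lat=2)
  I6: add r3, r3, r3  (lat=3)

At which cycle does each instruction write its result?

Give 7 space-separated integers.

I0 add r4: issue@1 deps=(None,None) exec_start@1 write@4
I1 mul r2: issue@2 deps=(None,None) exec_start@2 write@4
I2 mul r1: issue@3 deps=(1,0) exec_start@4 write@6
I3 mul r3: issue@4 deps=(2,None) exec_start@6 write@8
I4 add r4: issue@5 deps=(0,3) exec_start@8 write@10
I5 mul r4: issue@6 deps=(2,3) exec_start@8 write@10
I6 add r3: issue@7 deps=(3,3) exec_start@8 write@11

Answer: 4 4 6 8 10 10 11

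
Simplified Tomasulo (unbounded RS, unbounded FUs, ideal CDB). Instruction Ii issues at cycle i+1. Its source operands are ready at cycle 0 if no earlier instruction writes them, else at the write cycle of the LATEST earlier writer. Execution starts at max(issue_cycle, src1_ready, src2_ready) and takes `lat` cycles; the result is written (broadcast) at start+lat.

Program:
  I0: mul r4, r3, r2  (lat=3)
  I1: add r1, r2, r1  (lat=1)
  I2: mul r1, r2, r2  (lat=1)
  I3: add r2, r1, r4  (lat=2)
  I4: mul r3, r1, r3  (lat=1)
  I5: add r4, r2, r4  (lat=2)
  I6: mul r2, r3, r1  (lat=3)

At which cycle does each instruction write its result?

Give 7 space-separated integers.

Answer: 4 3 4 6 6 8 10

Derivation:
I0 mul r4: issue@1 deps=(None,None) exec_start@1 write@4
I1 add r1: issue@2 deps=(None,None) exec_start@2 write@3
I2 mul r1: issue@3 deps=(None,None) exec_start@3 write@4
I3 add r2: issue@4 deps=(2,0) exec_start@4 write@6
I4 mul r3: issue@5 deps=(2,None) exec_start@5 write@6
I5 add r4: issue@6 deps=(3,0) exec_start@6 write@8
I6 mul r2: issue@7 deps=(4,2) exec_start@7 write@10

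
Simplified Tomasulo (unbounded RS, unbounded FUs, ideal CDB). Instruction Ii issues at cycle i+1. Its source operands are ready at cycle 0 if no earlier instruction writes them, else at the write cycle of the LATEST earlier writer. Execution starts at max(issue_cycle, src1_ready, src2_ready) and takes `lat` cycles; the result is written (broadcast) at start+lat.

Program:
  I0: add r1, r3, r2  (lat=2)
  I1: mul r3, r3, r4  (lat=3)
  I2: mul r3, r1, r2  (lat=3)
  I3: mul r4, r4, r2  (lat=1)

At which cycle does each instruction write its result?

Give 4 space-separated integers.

Answer: 3 5 6 5

Derivation:
I0 add r1: issue@1 deps=(None,None) exec_start@1 write@3
I1 mul r3: issue@2 deps=(None,None) exec_start@2 write@5
I2 mul r3: issue@3 deps=(0,None) exec_start@3 write@6
I3 mul r4: issue@4 deps=(None,None) exec_start@4 write@5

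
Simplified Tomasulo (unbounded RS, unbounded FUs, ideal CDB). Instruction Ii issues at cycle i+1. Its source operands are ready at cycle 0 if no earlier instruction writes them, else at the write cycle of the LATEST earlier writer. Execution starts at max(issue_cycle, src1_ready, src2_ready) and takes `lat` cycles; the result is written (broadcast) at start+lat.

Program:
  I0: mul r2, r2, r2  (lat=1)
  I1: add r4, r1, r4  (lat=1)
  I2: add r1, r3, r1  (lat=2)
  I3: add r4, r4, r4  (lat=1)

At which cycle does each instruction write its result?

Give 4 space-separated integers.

Answer: 2 3 5 5

Derivation:
I0 mul r2: issue@1 deps=(None,None) exec_start@1 write@2
I1 add r4: issue@2 deps=(None,None) exec_start@2 write@3
I2 add r1: issue@3 deps=(None,None) exec_start@3 write@5
I3 add r4: issue@4 deps=(1,1) exec_start@4 write@5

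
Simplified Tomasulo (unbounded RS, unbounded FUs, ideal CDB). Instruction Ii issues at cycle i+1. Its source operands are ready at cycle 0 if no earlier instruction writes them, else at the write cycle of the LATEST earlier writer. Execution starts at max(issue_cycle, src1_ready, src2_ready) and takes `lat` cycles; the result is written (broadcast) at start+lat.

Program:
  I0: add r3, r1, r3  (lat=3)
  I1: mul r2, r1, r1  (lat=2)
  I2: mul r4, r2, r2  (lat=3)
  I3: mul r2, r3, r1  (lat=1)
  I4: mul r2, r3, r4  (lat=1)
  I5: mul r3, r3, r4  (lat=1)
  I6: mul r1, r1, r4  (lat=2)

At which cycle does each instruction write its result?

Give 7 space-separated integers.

I0 add r3: issue@1 deps=(None,None) exec_start@1 write@4
I1 mul r2: issue@2 deps=(None,None) exec_start@2 write@4
I2 mul r4: issue@3 deps=(1,1) exec_start@4 write@7
I3 mul r2: issue@4 deps=(0,None) exec_start@4 write@5
I4 mul r2: issue@5 deps=(0,2) exec_start@7 write@8
I5 mul r3: issue@6 deps=(0,2) exec_start@7 write@8
I6 mul r1: issue@7 deps=(None,2) exec_start@7 write@9

Answer: 4 4 7 5 8 8 9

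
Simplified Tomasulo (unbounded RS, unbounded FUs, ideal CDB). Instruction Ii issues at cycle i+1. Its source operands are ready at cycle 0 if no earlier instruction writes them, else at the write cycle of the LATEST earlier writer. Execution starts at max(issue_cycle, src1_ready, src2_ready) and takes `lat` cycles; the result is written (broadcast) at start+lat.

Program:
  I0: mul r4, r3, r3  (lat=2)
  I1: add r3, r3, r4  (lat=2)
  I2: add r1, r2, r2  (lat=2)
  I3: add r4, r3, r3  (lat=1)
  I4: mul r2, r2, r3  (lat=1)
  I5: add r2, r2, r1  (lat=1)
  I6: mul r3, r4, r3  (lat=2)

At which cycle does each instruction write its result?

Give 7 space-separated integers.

I0 mul r4: issue@1 deps=(None,None) exec_start@1 write@3
I1 add r3: issue@2 deps=(None,0) exec_start@3 write@5
I2 add r1: issue@3 deps=(None,None) exec_start@3 write@5
I3 add r4: issue@4 deps=(1,1) exec_start@5 write@6
I4 mul r2: issue@5 deps=(None,1) exec_start@5 write@6
I5 add r2: issue@6 deps=(4,2) exec_start@6 write@7
I6 mul r3: issue@7 deps=(3,1) exec_start@7 write@9

Answer: 3 5 5 6 6 7 9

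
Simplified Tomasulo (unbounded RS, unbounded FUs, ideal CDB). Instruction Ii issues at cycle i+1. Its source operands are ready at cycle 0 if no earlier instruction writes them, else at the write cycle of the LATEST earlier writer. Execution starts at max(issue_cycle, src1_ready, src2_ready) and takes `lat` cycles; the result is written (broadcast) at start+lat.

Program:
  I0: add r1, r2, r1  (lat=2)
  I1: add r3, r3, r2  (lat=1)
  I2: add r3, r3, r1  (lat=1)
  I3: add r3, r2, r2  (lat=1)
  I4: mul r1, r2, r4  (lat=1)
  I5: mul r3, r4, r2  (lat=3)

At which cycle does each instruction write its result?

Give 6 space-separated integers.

Answer: 3 3 4 5 6 9

Derivation:
I0 add r1: issue@1 deps=(None,None) exec_start@1 write@3
I1 add r3: issue@2 deps=(None,None) exec_start@2 write@3
I2 add r3: issue@3 deps=(1,0) exec_start@3 write@4
I3 add r3: issue@4 deps=(None,None) exec_start@4 write@5
I4 mul r1: issue@5 deps=(None,None) exec_start@5 write@6
I5 mul r3: issue@6 deps=(None,None) exec_start@6 write@9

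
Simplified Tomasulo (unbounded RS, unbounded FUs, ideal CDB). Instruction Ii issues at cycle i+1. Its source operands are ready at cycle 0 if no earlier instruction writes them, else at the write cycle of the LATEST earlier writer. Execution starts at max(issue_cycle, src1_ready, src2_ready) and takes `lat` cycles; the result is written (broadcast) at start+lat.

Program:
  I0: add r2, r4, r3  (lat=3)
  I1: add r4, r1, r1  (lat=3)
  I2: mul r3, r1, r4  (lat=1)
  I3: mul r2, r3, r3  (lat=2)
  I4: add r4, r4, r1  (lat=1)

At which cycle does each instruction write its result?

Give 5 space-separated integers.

Answer: 4 5 6 8 6

Derivation:
I0 add r2: issue@1 deps=(None,None) exec_start@1 write@4
I1 add r4: issue@2 deps=(None,None) exec_start@2 write@5
I2 mul r3: issue@3 deps=(None,1) exec_start@5 write@6
I3 mul r2: issue@4 deps=(2,2) exec_start@6 write@8
I4 add r4: issue@5 deps=(1,None) exec_start@5 write@6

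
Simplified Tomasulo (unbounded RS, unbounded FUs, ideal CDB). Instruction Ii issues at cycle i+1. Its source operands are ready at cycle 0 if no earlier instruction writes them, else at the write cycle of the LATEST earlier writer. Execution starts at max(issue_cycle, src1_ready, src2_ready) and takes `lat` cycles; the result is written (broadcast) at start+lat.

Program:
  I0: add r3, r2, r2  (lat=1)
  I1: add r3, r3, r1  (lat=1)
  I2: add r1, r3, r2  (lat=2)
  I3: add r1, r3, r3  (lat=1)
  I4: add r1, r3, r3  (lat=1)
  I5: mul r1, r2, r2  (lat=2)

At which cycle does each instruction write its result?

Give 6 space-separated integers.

Answer: 2 3 5 5 6 8

Derivation:
I0 add r3: issue@1 deps=(None,None) exec_start@1 write@2
I1 add r3: issue@2 deps=(0,None) exec_start@2 write@3
I2 add r1: issue@3 deps=(1,None) exec_start@3 write@5
I3 add r1: issue@4 deps=(1,1) exec_start@4 write@5
I4 add r1: issue@5 deps=(1,1) exec_start@5 write@6
I5 mul r1: issue@6 deps=(None,None) exec_start@6 write@8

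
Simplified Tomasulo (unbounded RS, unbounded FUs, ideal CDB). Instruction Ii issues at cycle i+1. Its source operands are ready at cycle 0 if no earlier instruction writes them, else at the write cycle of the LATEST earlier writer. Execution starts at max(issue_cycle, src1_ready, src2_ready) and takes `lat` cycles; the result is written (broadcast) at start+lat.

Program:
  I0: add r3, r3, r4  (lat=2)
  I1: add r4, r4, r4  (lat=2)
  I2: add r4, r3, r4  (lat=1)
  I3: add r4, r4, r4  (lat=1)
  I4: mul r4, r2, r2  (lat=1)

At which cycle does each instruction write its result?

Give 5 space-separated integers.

I0 add r3: issue@1 deps=(None,None) exec_start@1 write@3
I1 add r4: issue@2 deps=(None,None) exec_start@2 write@4
I2 add r4: issue@3 deps=(0,1) exec_start@4 write@5
I3 add r4: issue@4 deps=(2,2) exec_start@5 write@6
I4 mul r4: issue@5 deps=(None,None) exec_start@5 write@6

Answer: 3 4 5 6 6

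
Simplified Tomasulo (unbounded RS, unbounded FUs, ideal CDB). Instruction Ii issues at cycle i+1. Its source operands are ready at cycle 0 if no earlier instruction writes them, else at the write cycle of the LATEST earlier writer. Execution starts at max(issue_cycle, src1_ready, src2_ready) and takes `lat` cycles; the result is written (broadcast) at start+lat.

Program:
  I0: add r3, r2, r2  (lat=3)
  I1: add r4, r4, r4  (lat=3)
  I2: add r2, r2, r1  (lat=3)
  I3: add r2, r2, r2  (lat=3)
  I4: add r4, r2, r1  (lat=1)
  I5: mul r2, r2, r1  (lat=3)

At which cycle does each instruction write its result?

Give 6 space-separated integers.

I0 add r3: issue@1 deps=(None,None) exec_start@1 write@4
I1 add r4: issue@2 deps=(None,None) exec_start@2 write@5
I2 add r2: issue@3 deps=(None,None) exec_start@3 write@6
I3 add r2: issue@4 deps=(2,2) exec_start@6 write@9
I4 add r4: issue@5 deps=(3,None) exec_start@9 write@10
I5 mul r2: issue@6 deps=(3,None) exec_start@9 write@12

Answer: 4 5 6 9 10 12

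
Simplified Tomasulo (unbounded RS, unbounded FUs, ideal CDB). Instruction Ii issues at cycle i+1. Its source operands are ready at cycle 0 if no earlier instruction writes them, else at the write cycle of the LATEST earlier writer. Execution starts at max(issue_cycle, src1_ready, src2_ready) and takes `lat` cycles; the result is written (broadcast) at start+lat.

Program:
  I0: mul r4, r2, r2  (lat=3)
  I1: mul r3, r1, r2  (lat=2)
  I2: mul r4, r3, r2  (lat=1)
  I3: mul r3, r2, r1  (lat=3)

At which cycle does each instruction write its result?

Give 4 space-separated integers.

Answer: 4 4 5 7

Derivation:
I0 mul r4: issue@1 deps=(None,None) exec_start@1 write@4
I1 mul r3: issue@2 deps=(None,None) exec_start@2 write@4
I2 mul r4: issue@3 deps=(1,None) exec_start@4 write@5
I3 mul r3: issue@4 deps=(None,None) exec_start@4 write@7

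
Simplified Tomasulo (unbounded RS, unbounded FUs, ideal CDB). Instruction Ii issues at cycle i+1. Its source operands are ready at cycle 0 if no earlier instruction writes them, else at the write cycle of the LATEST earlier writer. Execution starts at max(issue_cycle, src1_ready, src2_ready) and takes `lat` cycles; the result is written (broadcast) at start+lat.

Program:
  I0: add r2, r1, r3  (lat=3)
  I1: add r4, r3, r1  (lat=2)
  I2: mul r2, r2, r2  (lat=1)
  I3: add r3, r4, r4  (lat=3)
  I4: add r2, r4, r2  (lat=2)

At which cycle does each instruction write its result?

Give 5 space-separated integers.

I0 add r2: issue@1 deps=(None,None) exec_start@1 write@4
I1 add r4: issue@2 deps=(None,None) exec_start@2 write@4
I2 mul r2: issue@3 deps=(0,0) exec_start@4 write@5
I3 add r3: issue@4 deps=(1,1) exec_start@4 write@7
I4 add r2: issue@5 deps=(1,2) exec_start@5 write@7

Answer: 4 4 5 7 7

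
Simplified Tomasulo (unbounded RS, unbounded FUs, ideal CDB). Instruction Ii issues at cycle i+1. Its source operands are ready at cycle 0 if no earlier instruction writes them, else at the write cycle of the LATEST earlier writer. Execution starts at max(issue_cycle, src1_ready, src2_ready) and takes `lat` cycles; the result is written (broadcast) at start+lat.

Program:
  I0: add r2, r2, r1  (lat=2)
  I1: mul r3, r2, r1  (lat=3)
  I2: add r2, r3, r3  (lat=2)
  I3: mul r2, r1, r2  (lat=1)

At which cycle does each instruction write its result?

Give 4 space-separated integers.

I0 add r2: issue@1 deps=(None,None) exec_start@1 write@3
I1 mul r3: issue@2 deps=(0,None) exec_start@3 write@6
I2 add r2: issue@3 deps=(1,1) exec_start@6 write@8
I3 mul r2: issue@4 deps=(None,2) exec_start@8 write@9

Answer: 3 6 8 9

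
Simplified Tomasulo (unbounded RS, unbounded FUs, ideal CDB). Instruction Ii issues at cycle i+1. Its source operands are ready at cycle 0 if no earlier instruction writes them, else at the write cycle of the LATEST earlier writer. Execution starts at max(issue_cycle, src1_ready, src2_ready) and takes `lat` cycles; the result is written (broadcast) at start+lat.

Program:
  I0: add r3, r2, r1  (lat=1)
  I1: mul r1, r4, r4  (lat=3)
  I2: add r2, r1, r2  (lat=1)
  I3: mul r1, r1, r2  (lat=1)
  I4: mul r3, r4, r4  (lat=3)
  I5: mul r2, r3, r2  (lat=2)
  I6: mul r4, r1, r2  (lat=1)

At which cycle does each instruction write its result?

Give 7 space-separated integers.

Answer: 2 5 6 7 8 10 11

Derivation:
I0 add r3: issue@1 deps=(None,None) exec_start@1 write@2
I1 mul r1: issue@2 deps=(None,None) exec_start@2 write@5
I2 add r2: issue@3 deps=(1,None) exec_start@5 write@6
I3 mul r1: issue@4 deps=(1,2) exec_start@6 write@7
I4 mul r3: issue@5 deps=(None,None) exec_start@5 write@8
I5 mul r2: issue@6 deps=(4,2) exec_start@8 write@10
I6 mul r4: issue@7 deps=(3,5) exec_start@10 write@11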